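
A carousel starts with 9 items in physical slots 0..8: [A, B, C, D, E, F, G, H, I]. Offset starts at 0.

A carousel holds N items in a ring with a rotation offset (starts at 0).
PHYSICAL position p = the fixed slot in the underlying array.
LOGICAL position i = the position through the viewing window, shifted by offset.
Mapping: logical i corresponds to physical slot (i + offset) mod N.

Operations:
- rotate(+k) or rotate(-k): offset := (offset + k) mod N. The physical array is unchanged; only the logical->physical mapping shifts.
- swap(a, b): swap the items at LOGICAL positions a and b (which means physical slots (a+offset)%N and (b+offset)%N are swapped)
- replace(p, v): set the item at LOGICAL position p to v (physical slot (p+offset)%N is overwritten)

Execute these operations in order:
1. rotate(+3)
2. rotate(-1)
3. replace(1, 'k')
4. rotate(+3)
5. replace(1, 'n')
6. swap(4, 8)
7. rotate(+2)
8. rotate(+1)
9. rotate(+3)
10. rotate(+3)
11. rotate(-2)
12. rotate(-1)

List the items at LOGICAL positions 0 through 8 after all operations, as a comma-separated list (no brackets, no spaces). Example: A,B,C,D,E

After op 1 (rotate(+3)): offset=3, physical=[A,B,C,D,E,F,G,H,I], logical=[D,E,F,G,H,I,A,B,C]
After op 2 (rotate(-1)): offset=2, physical=[A,B,C,D,E,F,G,H,I], logical=[C,D,E,F,G,H,I,A,B]
After op 3 (replace(1, 'k')): offset=2, physical=[A,B,C,k,E,F,G,H,I], logical=[C,k,E,F,G,H,I,A,B]
After op 4 (rotate(+3)): offset=5, physical=[A,B,C,k,E,F,G,H,I], logical=[F,G,H,I,A,B,C,k,E]
After op 5 (replace(1, 'n')): offset=5, physical=[A,B,C,k,E,F,n,H,I], logical=[F,n,H,I,A,B,C,k,E]
After op 6 (swap(4, 8)): offset=5, physical=[E,B,C,k,A,F,n,H,I], logical=[F,n,H,I,E,B,C,k,A]
After op 7 (rotate(+2)): offset=7, physical=[E,B,C,k,A,F,n,H,I], logical=[H,I,E,B,C,k,A,F,n]
After op 8 (rotate(+1)): offset=8, physical=[E,B,C,k,A,F,n,H,I], logical=[I,E,B,C,k,A,F,n,H]
After op 9 (rotate(+3)): offset=2, physical=[E,B,C,k,A,F,n,H,I], logical=[C,k,A,F,n,H,I,E,B]
After op 10 (rotate(+3)): offset=5, physical=[E,B,C,k,A,F,n,H,I], logical=[F,n,H,I,E,B,C,k,A]
After op 11 (rotate(-2)): offset=3, physical=[E,B,C,k,A,F,n,H,I], logical=[k,A,F,n,H,I,E,B,C]
After op 12 (rotate(-1)): offset=2, physical=[E,B,C,k,A,F,n,H,I], logical=[C,k,A,F,n,H,I,E,B]

Answer: C,k,A,F,n,H,I,E,B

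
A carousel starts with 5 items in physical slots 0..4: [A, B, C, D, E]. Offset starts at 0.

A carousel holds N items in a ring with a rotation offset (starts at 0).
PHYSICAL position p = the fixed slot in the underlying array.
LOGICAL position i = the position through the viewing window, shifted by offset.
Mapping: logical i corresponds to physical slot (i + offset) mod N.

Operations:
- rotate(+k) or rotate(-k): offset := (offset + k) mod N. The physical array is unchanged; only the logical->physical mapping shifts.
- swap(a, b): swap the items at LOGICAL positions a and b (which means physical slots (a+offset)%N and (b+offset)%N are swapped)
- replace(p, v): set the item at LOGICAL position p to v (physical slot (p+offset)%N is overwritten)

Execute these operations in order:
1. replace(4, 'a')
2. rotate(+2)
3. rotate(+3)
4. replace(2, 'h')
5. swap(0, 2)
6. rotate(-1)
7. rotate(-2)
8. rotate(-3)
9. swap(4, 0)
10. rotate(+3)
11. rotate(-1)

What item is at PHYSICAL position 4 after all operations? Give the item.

Answer: D

Derivation:
After op 1 (replace(4, 'a')): offset=0, physical=[A,B,C,D,a], logical=[A,B,C,D,a]
After op 2 (rotate(+2)): offset=2, physical=[A,B,C,D,a], logical=[C,D,a,A,B]
After op 3 (rotate(+3)): offset=0, physical=[A,B,C,D,a], logical=[A,B,C,D,a]
After op 4 (replace(2, 'h')): offset=0, physical=[A,B,h,D,a], logical=[A,B,h,D,a]
After op 5 (swap(0, 2)): offset=0, physical=[h,B,A,D,a], logical=[h,B,A,D,a]
After op 6 (rotate(-1)): offset=4, physical=[h,B,A,D,a], logical=[a,h,B,A,D]
After op 7 (rotate(-2)): offset=2, physical=[h,B,A,D,a], logical=[A,D,a,h,B]
After op 8 (rotate(-3)): offset=4, physical=[h,B,A,D,a], logical=[a,h,B,A,D]
After op 9 (swap(4, 0)): offset=4, physical=[h,B,A,a,D], logical=[D,h,B,A,a]
After op 10 (rotate(+3)): offset=2, physical=[h,B,A,a,D], logical=[A,a,D,h,B]
After op 11 (rotate(-1)): offset=1, physical=[h,B,A,a,D], logical=[B,A,a,D,h]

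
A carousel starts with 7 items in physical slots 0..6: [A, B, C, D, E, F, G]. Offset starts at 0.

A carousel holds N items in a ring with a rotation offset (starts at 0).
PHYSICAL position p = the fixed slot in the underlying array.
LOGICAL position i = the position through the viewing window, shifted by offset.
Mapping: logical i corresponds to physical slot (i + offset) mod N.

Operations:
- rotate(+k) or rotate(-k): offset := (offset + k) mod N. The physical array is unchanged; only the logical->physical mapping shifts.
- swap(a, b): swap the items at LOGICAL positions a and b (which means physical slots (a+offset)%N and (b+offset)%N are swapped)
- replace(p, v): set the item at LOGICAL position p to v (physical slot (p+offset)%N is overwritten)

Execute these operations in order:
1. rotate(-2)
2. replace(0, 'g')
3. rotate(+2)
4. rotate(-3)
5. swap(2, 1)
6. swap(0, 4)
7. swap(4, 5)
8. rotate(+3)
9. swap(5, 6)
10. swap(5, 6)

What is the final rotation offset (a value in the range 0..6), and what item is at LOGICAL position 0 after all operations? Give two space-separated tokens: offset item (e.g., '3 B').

After op 1 (rotate(-2)): offset=5, physical=[A,B,C,D,E,F,G], logical=[F,G,A,B,C,D,E]
After op 2 (replace(0, 'g')): offset=5, physical=[A,B,C,D,E,g,G], logical=[g,G,A,B,C,D,E]
After op 3 (rotate(+2)): offset=0, physical=[A,B,C,D,E,g,G], logical=[A,B,C,D,E,g,G]
After op 4 (rotate(-3)): offset=4, physical=[A,B,C,D,E,g,G], logical=[E,g,G,A,B,C,D]
After op 5 (swap(2, 1)): offset=4, physical=[A,B,C,D,E,G,g], logical=[E,G,g,A,B,C,D]
After op 6 (swap(0, 4)): offset=4, physical=[A,E,C,D,B,G,g], logical=[B,G,g,A,E,C,D]
After op 7 (swap(4, 5)): offset=4, physical=[A,C,E,D,B,G,g], logical=[B,G,g,A,C,E,D]
After op 8 (rotate(+3)): offset=0, physical=[A,C,E,D,B,G,g], logical=[A,C,E,D,B,G,g]
After op 9 (swap(5, 6)): offset=0, physical=[A,C,E,D,B,g,G], logical=[A,C,E,D,B,g,G]
After op 10 (swap(5, 6)): offset=0, physical=[A,C,E,D,B,G,g], logical=[A,C,E,D,B,G,g]

Answer: 0 A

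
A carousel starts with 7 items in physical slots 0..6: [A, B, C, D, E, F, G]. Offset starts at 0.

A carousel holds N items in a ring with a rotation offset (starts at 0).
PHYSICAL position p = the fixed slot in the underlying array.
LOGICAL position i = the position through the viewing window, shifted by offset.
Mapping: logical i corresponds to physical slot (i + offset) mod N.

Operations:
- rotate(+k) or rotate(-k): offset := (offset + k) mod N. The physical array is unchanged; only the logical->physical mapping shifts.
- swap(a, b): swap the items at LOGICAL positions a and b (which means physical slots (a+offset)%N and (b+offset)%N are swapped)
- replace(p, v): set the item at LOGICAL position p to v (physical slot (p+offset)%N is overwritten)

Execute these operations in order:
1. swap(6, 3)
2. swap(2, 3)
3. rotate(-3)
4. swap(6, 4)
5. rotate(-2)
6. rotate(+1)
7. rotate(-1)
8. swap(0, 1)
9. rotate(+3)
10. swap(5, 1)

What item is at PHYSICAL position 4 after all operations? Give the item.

After op 1 (swap(6, 3)): offset=0, physical=[A,B,C,G,E,F,D], logical=[A,B,C,G,E,F,D]
After op 2 (swap(2, 3)): offset=0, physical=[A,B,G,C,E,F,D], logical=[A,B,G,C,E,F,D]
After op 3 (rotate(-3)): offset=4, physical=[A,B,G,C,E,F,D], logical=[E,F,D,A,B,G,C]
After op 4 (swap(6, 4)): offset=4, physical=[A,C,G,B,E,F,D], logical=[E,F,D,A,C,G,B]
After op 5 (rotate(-2)): offset=2, physical=[A,C,G,B,E,F,D], logical=[G,B,E,F,D,A,C]
After op 6 (rotate(+1)): offset=3, physical=[A,C,G,B,E,F,D], logical=[B,E,F,D,A,C,G]
After op 7 (rotate(-1)): offset=2, physical=[A,C,G,B,E,F,D], logical=[G,B,E,F,D,A,C]
After op 8 (swap(0, 1)): offset=2, physical=[A,C,B,G,E,F,D], logical=[B,G,E,F,D,A,C]
After op 9 (rotate(+3)): offset=5, physical=[A,C,B,G,E,F,D], logical=[F,D,A,C,B,G,E]
After op 10 (swap(5, 1)): offset=5, physical=[A,C,B,D,E,F,G], logical=[F,G,A,C,B,D,E]

Answer: E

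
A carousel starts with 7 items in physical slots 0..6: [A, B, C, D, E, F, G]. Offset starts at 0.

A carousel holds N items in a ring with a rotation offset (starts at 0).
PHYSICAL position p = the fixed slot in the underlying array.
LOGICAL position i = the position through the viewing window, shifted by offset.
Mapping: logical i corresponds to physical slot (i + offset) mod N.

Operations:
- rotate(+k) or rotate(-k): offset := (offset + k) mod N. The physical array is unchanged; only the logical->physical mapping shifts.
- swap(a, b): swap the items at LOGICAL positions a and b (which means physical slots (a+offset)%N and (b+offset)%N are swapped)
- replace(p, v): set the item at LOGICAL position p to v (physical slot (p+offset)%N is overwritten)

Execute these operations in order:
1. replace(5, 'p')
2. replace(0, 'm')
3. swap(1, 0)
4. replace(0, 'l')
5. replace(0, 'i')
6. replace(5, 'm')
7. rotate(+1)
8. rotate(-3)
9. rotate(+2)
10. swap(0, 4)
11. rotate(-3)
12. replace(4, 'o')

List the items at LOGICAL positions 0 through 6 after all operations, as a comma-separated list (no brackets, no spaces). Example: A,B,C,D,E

After op 1 (replace(5, 'p')): offset=0, physical=[A,B,C,D,E,p,G], logical=[A,B,C,D,E,p,G]
After op 2 (replace(0, 'm')): offset=0, physical=[m,B,C,D,E,p,G], logical=[m,B,C,D,E,p,G]
After op 3 (swap(1, 0)): offset=0, physical=[B,m,C,D,E,p,G], logical=[B,m,C,D,E,p,G]
After op 4 (replace(0, 'l')): offset=0, physical=[l,m,C,D,E,p,G], logical=[l,m,C,D,E,p,G]
After op 5 (replace(0, 'i')): offset=0, physical=[i,m,C,D,E,p,G], logical=[i,m,C,D,E,p,G]
After op 6 (replace(5, 'm')): offset=0, physical=[i,m,C,D,E,m,G], logical=[i,m,C,D,E,m,G]
After op 7 (rotate(+1)): offset=1, physical=[i,m,C,D,E,m,G], logical=[m,C,D,E,m,G,i]
After op 8 (rotate(-3)): offset=5, physical=[i,m,C,D,E,m,G], logical=[m,G,i,m,C,D,E]
After op 9 (rotate(+2)): offset=0, physical=[i,m,C,D,E,m,G], logical=[i,m,C,D,E,m,G]
After op 10 (swap(0, 4)): offset=0, physical=[E,m,C,D,i,m,G], logical=[E,m,C,D,i,m,G]
After op 11 (rotate(-3)): offset=4, physical=[E,m,C,D,i,m,G], logical=[i,m,G,E,m,C,D]
After op 12 (replace(4, 'o')): offset=4, physical=[E,o,C,D,i,m,G], logical=[i,m,G,E,o,C,D]

Answer: i,m,G,E,o,C,D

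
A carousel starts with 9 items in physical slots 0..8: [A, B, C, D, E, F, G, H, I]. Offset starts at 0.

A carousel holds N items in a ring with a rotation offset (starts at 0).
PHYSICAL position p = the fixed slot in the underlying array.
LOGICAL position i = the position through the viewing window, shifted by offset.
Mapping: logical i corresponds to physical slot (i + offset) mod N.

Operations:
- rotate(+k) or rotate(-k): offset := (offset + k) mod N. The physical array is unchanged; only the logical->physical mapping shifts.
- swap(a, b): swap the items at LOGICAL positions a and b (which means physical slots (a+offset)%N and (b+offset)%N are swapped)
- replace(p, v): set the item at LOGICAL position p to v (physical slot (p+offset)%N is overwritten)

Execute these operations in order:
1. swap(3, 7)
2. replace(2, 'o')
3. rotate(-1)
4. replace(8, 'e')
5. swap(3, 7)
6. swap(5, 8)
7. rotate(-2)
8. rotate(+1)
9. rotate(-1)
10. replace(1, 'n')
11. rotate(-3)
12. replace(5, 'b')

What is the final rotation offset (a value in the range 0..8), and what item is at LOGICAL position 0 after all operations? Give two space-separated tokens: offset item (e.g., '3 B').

Answer: 3 H

Derivation:
After op 1 (swap(3, 7)): offset=0, physical=[A,B,C,H,E,F,G,D,I], logical=[A,B,C,H,E,F,G,D,I]
After op 2 (replace(2, 'o')): offset=0, physical=[A,B,o,H,E,F,G,D,I], logical=[A,B,o,H,E,F,G,D,I]
After op 3 (rotate(-1)): offset=8, physical=[A,B,o,H,E,F,G,D,I], logical=[I,A,B,o,H,E,F,G,D]
After op 4 (replace(8, 'e')): offset=8, physical=[A,B,o,H,E,F,G,e,I], logical=[I,A,B,o,H,E,F,G,e]
After op 5 (swap(3, 7)): offset=8, physical=[A,B,G,H,E,F,o,e,I], logical=[I,A,B,G,H,E,F,o,e]
After op 6 (swap(5, 8)): offset=8, physical=[A,B,G,H,e,F,o,E,I], logical=[I,A,B,G,H,e,F,o,E]
After op 7 (rotate(-2)): offset=6, physical=[A,B,G,H,e,F,o,E,I], logical=[o,E,I,A,B,G,H,e,F]
After op 8 (rotate(+1)): offset=7, physical=[A,B,G,H,e,F,o,E,I], logical=[E,I,A,B,G,H,e,F,o]
After op 9 (rotate(-1)): offset=6, physical=[A,B,G,H,e,F,o,E,I], logical=[o,E,I,A,B,G,H,e,F]
After op 10 (replace(1, 'n')): offset=6, physical=[A,B,G,H,e,F,o,n,I], logical=[o,n,I,A,B,G,H,e,F]
After op 11 (rotate(-3)): offset=3, physical=[A,B,G,H,e,F,o,n,I], logical=[H,e,F,o,n,I,A,B,G]
After op 12 (replace(5, 'b')): offset=3, physical=[A,B,G,H,e,F,o,n,b], logical=[H,e,F,o,n,b,A,B,G]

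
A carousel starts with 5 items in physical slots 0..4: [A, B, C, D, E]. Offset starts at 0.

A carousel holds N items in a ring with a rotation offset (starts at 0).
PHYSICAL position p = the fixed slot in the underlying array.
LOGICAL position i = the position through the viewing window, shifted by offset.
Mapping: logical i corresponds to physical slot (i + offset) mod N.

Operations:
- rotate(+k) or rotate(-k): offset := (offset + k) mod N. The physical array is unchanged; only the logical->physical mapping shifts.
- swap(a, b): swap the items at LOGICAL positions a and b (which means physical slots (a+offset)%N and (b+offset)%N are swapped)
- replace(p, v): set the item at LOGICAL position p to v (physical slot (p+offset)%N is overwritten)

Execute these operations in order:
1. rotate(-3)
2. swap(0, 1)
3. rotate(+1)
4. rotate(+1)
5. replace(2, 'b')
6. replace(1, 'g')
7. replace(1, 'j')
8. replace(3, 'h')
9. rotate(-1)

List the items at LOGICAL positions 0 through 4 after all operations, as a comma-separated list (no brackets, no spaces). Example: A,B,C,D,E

Answer: C,E,j,b,h

Derivation:
After op 1 (rotate(-3)): offset=2, physical=[A,B,C,D,E], logical=[C,D,E,A,B]
After op 2 (swap(0, 1)): offset=2, physical=[A,B,D,C,E], logical=[D,C,E,A,B]
After op 3 (rotate(+1)): offset=3, physical=[A,B,D,C,E], logical=[C,E,A,B,D]
After op 4 (rotate(+1)): offset=4, physical=[A,B,D,C,E], logical=[E,A,B,D,C]
After op 5 (replace(2, 'b')): offset=4, physical=[A,b,D,C,E], logical=[E,A,b,D,C]
After op 6 (replace(1, 'g')): offset=4, physical=[g,b,D,C,E], logical=[E,g,b,D,C]
After op 7 (replace(1, 'j')): offset=4, physical=[j,b,D,C,E], logical=[E,j,b,D,C]
After op 8 (replace(3, 'h')): offset=4, physical=[j,b,h,C,E], logical=[E,j,b,h,C]
After op 9 (rotate(-1)): offset=3, physical=[j,b,h,C,E], logical=[C,E,j,b,h]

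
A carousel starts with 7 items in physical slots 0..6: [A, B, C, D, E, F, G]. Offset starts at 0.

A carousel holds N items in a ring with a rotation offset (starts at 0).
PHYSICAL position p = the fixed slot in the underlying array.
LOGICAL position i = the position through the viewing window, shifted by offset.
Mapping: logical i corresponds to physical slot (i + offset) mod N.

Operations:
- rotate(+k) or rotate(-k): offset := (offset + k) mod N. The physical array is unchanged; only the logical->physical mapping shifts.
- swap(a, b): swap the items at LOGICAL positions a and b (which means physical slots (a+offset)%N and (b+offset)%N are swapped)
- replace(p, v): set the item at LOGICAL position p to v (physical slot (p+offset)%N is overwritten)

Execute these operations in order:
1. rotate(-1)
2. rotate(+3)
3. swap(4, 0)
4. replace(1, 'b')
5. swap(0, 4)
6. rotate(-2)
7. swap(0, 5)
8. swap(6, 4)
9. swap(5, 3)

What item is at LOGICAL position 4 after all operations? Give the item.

After op 1 (rotate(-1)): offset=6, physical=[A,B,C,D,E,F,G], logical=[G,A,B,C,D,E,F]
After op 2 (rotate(+3)): offset=2, physical=[A,B,C,D,E,F,G], logical=[C,D,E,F,G,A,B]
After op 3 (swap(4, 0)): offset=2, physical=[A,B,G,D,E,F,C], logical=[G,D,E,F,C,A,B]
After op 4 (replace(1, 'b')): offset=2, physical=[A,B,G,b,E,F,C], logical=[G,b,E,F,C,A,B]
After op 5 (swap(0, 4)): offset=2, physical=[A,B,C,b,E,F,G], logical=[C,b,E,F,G,A,B]
After op 6 (rotate(-2)): offset=0, physical=[A,B,C,b,E,F,G], logical=[A,B,C,b,E,F,G]
After op 7 (swap(0, 5)): offset=0, physical=[F,B,C,b,E,A,G], logical=[F,B,C,b,E,A,G]
After op 8 (swap(6, 4)): offset=0, physical=[F,B,C,b,G,A,E], logical=[F,B,C,b,G,A,E]
After op 9 (swap(5, 3)): offset=0, physical=[F,B,C,A,G,b,E], logical=[F,B,C,A,G,b,E]

Answer: G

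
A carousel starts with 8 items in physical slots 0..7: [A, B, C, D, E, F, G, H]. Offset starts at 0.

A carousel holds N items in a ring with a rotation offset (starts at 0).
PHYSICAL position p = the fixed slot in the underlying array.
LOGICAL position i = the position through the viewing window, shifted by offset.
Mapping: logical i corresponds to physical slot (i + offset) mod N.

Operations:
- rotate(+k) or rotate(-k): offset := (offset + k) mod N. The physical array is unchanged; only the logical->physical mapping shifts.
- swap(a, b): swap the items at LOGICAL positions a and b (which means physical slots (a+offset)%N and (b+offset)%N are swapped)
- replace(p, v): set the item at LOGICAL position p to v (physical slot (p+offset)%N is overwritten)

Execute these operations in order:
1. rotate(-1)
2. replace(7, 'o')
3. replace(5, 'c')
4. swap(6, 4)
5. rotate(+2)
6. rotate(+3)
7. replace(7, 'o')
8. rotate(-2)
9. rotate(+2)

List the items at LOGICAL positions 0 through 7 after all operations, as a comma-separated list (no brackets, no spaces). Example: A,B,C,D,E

Answer: c,D,o,H,A,B,C,o

Derivation:
After op 1 (rotate(-1)): offset=7, physical=[A,B,C,D,E,F,G,H], logical=[H,A,B,C,D,E,F,G]
After op 2 (replace(7, 'o')): offset=7, physical=[A,B,C,D,E,F,o,H], logical=[H,A,B,C,D,E,F,o]
After op 3 (replace(5, 'c')): offset=7, physical=[A,B,C,D,c,F,o,H], logical=[H,A,B,C,D,c,F,o]
After op 4 (swap(6, 4)): offset=7, physical=[A,B,C,F,c,D,o,H], logical=[H,A,B,C,F,c,D,o]
After op 5 (rotate(+2)): offset=1, physical=[A,B,C,F,c,D,o,H], logical=[B,C,F,c,D,o,H,A]
After op 6 (rotate(+3)): offset=4, physical=[A,B,C,F,c,D,o,H], logical=[c,D,o,H,A,B,C,F]
After op 7 (replace(7, 'o')): offset=4, physical=[A,B,C,o,c,D,o,H], logical=[c,D,o,H,A,B,C,o]
After op 8 (rotate(-2)): offset=2, physical=[A,B,C,o,c,D,o,H], logical=[C,o,c,D,o,H,A,B]
After op 9 (rotate(+2)): offset=4, physical=[A,B,C,o,c,D,o,H], logical=[c,D,o,H,A,B,C,o]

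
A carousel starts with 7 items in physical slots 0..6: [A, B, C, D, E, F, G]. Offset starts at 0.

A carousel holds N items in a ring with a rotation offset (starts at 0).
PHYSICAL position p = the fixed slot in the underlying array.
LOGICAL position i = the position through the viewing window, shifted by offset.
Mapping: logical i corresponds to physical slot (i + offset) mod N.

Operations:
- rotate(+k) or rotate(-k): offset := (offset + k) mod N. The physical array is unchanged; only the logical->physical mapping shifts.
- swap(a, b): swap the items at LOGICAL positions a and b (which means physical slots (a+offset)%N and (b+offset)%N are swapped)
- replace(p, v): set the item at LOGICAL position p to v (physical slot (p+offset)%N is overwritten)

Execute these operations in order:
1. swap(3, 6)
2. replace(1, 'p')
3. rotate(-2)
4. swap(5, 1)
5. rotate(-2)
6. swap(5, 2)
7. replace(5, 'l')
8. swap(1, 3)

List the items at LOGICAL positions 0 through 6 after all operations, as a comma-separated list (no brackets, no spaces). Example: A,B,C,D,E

After op 1 (swap(3, 6)): offset=0, physical=[A,B,C,G,E,F,D], logical=[A,B,C,G,E,F,D]
After op 2 (replace(1, 'p')): offset=0, physical=[A,p,C,G,E,F,D], logical=[A,p,C,G,E,F,D]
After op 3 (rotate(-2)): offset=5, physical=[A,p,C,G,E,F,D], logical=[F,D,A,p,C,G,E]
After op 4 (swap(5, 1)): offset=5, physical=[A,p,C,D,E,F,G], logical=[F,G,A,p,C,D,E]
After op 5 (rotate(-2)): offset=3, physical=[A,p,C,D,E,F,G], logical=[D,E,F,G,A,p,C]
After op 6 (swap(5, 2)): offset=3, physical=[A,F,C,D,E,p,G], logical=[D,E,p,G,A,F,C]
After op 7 (replace(5, 'l')): offset=3, physical=[A,l,C,D,E,p,G], logical=[D,E,p,G,A,l,C]
After op 8 (swap(1, 3)): offset=3, physical=[A,l,C,D,G,p,E], logical=[D,G,p,E,A,l,C]

Answer: D,G,p,E,A,l,C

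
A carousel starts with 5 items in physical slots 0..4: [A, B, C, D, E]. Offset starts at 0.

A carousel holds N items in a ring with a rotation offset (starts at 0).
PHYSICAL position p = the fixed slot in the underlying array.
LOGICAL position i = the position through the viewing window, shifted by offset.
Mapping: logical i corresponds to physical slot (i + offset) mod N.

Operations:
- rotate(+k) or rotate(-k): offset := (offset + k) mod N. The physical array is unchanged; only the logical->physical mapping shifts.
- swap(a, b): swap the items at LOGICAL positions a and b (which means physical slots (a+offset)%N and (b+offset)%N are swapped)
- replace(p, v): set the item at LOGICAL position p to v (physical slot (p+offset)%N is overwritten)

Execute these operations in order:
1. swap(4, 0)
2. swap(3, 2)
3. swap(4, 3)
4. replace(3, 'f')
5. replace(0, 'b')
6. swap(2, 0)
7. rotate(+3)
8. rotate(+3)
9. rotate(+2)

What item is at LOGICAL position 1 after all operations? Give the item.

Answer: C

Derivation:
After op 1 (swap(4, 0)): offset=0, physical=[E,B,C,D,A], logical=[E,B,C,D,A]
After op 2 (swap(3, 2)): offset=0, physical=[E,B,D,C,A], logical=[E,B,D,C,A]
After op 3 (swap(4, 3)): offset=0, physical=[E,B,D,A,C], logical=[E,B,D,A,C]
After op 4 (replace(3, 'f')): offset=0, physical=[E,B,D,f,C], logical=[E,B,D,f,C]
After op 5 (replace(0, 'b')): offset=0, physical=[b,B,D,f,C], logical=[b,B,D,f,C]
After op 6 (swap(2, 0)): offset=0, physical=[D,B,b,f,C], logical=[D,B,b,f,C]
After op 7 (rotate(+3)): offset=3, physical=[D,B,b,f,C], logical=[f,C,D,B,b]
After op 8 (rotate(+3)): offset=1, physical=[D,B,b,f,C], logical=[B,b,f,C,D]
After op 9 (rotate(+2)): offset=3, physical=[D,B,b,f,C], logical=[f,C,D,B,b]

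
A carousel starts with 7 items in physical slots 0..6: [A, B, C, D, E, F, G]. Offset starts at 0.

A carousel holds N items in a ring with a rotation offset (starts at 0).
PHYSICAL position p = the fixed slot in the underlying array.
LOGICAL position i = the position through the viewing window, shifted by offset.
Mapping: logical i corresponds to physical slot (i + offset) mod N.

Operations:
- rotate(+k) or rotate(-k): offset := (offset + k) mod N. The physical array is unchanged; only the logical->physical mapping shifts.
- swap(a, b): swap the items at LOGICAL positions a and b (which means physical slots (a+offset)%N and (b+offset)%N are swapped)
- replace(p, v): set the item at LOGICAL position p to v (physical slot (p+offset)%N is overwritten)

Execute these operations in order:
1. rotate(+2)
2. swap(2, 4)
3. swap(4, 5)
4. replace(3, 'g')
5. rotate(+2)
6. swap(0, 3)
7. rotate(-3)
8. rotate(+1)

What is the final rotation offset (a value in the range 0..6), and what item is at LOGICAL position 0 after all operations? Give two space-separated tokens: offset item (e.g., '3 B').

Answer: 2 C

Derivation:
After op 1 (rotate(+2)): offset=2, physical=[A,B,C,D,E,F,G], logical=[C,D,E,F,G,A,B]
After op 2 (swap(2, 4)): offset=2, physical=[A,B,C,D,G,F,E], logical=[C,D,G,F,E,A,B]
After op 3 (swap(4, 5)): offset=2, physical=[E,B,C,D,G,F,A], logical=[C,D,G,F,A,E,B]
After op 4 (replace(3, 'g')): offset=2, physical=[E,B,C,D,G,g,A], logical=[C,D,G,g,A,E,B]
After op 5 (rotate(+2)): offset=4, physical=[E,B,C,D,G,g,A], logical=[G,g,A,E,B,C,D]
After op 6 (swap(0, 3)): offset=4, physical=[G,B,C,D,E,g,A], logical=[E,g,A,G,B,C,D]
After op 7 (rotate(-3)): offset=1, physical=[G,B,C,D,E,g,A], logical=[B,C,D,E,g,A,G]
After op 8 (rotate(+1)): offset=2, physical=[G,B,C,D,E,g,A], logical=[C,D,E,g,A,G,B]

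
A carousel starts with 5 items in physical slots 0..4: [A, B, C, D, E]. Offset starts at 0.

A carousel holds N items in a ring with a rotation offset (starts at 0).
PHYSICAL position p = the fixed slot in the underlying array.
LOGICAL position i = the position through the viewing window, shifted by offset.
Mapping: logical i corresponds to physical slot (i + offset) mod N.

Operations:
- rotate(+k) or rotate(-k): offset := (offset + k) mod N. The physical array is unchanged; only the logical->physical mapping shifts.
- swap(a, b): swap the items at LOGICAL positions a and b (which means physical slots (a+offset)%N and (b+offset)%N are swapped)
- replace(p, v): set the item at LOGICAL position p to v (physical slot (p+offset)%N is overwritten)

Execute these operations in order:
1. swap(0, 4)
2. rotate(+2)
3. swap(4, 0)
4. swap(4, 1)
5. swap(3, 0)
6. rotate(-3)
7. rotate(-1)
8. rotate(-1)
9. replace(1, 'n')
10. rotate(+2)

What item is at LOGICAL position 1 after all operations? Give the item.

Answer: B

Derivation:
After op 1 (swap(0, 4)): offset=0, physical=[E,B,C,D,A], logical=[E,B,C,D,A]
After op 2 (rotate(+2)): offset=2, physical=[E,B,C,D,A], logical=[C,D,A,E,B]
After op 3 (swap(4, 0)): offset=2, physical=[E,C,B,D,A], logical=[B,D,A,E,C]
After op 4 (swap(4, 1)): offset=2, physical=[E,D,B,C,A], logical=[B,C,A,E,D]
After op 5 (swap(3, 0)): offset=2, physical=[B,D,E,C,A], logical=[E,C,A,B,D]
After op 6 (rotate(-3)): offset=4, physical=[B,D,E,C,A], logical=[A,B,D,E,C]
After op 7 (rotate(-1)): offset=3, physical=[B,D,E,C,A], logical=[C,A,B,D,E]
After op 8 (rotate(-1)): offset=2, physical=[B,D,E,C,A], logical=[E,C,A,B,D]
After op 9 (replace(1, 'n')): offset=2, physical=[B,D,E,n,A], logical=[E,n,A,B,D]
After op 10 (rotate(+2)): offset=4, physical=[B,D,E,n,A], logical=[A,B,D,E,n]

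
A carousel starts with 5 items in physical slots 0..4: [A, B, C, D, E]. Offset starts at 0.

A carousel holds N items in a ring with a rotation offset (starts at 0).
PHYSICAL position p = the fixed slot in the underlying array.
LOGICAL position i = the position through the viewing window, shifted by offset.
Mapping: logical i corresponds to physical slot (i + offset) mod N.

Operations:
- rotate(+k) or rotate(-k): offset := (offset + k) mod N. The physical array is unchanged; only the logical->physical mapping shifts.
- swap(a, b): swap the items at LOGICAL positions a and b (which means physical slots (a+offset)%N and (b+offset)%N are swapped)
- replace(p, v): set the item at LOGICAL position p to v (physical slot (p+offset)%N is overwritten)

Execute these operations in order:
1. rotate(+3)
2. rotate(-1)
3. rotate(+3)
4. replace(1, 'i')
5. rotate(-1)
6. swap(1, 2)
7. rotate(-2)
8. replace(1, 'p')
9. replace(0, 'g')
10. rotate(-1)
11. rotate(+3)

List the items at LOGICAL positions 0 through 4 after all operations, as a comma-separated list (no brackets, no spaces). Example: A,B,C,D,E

Answer: E,i,A,g,p

Derivation:
After op 1 (rotate(+3)): offset=3, physical=[A,B,C,D,E], logical=[D,E,A,B,C]
After op 2 (rotate(-1)): offset=2, physical=[A,B,C,D,E], logical=[C,D,E,A,B]
After op 3 (rotate(+3)): offset=0, physical=[A,B,C,D,E], logical=[A,B,C,D,E]
After op 4 (replace(1, 'i')): offset=0, physical=[A,i,C,D,E], logical=[A,i,C,D,E]
After op 5 (rotate(-1)): offset=4, physical=[A,i,C,D,E], logical=[E,A,i,C,D]
After op 6 (swap(1, 2)): offset=4, physical=[i,A,C,D,E], logical=[E,i,A,C,D]
After op 7 (rotate(-2)): offset=2, physical=[i,A,C,D,E], logical=[C,D,E,i,A]
After op 8 (replace(1, 'p')): offset=2, physical=[i,A,C,p,E], logical=[C,p,E,i,A]
After op 9 (replace(0, 'g')): offset=2, physical=[i,A,g,p,E], logical=[g,p,E,i,A]
After op 10 (rotate(-1)): offset=1, physical=[i,A,g,p,E], logical=[A,g,p,E,i]
After op 11 (rotate(+3)): offset=4, physical=[i,A,g,p,E], logical=[E,i,A,g,p]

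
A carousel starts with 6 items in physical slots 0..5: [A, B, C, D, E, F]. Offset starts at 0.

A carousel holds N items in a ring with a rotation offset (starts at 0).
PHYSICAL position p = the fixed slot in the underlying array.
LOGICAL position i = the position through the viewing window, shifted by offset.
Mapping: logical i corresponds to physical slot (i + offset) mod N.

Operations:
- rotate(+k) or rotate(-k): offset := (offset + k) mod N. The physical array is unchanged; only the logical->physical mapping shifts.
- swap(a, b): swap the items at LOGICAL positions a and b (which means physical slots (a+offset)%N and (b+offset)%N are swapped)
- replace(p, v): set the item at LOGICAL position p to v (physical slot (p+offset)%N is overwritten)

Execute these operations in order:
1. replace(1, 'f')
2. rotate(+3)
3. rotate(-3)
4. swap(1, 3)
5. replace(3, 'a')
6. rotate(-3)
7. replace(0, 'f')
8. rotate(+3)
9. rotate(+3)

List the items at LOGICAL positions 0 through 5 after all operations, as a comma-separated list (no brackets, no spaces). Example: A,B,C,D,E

After op 1 (replace(1, 'f')): offset=0, physical=[A,f,C,D,E,F], logical=[A,f,C,D,E,F]
After op 2 (rotate(+3)): offset=3, physical=[A,f,C,D,E,F], logical=[D,E,F,A,f,C]
After op 3 (rotate(-3)): offset=0, physical=[A,f,C,D,E,F], logical=[A,f,C,D,E,F]
After op 4 (swap(1, 3)): offset=0, physical=[A,D,C,f,E,F], logical=[A,D,C,f,E,F]
After op 5 (replace(3, 'a')): offset=0, physical=[A,D,C,a,E,F], logical=[A,D,C,a,E,F]
After op 6 (rotate(-3)): offset=3, physical=[A,D,C,a,E,F], logical=[a,E,F,A,D,C]
After op 7 (replace(0, 'f')): offset=3, physical=[A,D,C,f,E,F], logical=[f,E,F,A,D,C]
After op 8 (rotate(+3)): offset=0, physical=[A,D,C,f,E,F], logical=[A,D,C,f,E,F]
After op 9 (rotate(+3)): offset=3, physical=[A,D,C,f,E,F], logical=[f,E,F,A,D,C]

Answer: f,E,F,A,D,C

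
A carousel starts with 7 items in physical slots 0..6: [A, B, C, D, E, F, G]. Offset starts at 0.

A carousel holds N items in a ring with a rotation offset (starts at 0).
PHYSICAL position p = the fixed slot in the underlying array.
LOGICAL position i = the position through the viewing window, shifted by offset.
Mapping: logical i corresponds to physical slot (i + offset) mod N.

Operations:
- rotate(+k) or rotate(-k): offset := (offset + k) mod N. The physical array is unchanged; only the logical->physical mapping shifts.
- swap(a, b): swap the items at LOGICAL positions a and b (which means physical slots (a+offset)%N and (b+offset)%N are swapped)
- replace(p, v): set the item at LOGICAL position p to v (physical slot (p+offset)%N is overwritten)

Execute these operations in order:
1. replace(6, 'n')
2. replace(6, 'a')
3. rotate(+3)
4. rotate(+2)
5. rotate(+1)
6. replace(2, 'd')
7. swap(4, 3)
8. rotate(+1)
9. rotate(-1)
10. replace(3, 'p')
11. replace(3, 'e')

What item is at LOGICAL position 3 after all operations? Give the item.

Answer: e

Derivation:
After op 1 (replace(6, 'n')): offset=0, physical=[A,B,C,D,E,F,n], logical=[A,B,C,D,E,F,n]
After op 2 (replace(6, 'a')): offset=0, physical=[A,B,C,D,E,F,a], logical=[A,B,C,D,E,F,a]
After op 3 (rotate(+3)): offset=3, physical=[A,B,C,D,E,F,a], logical=[D,E,F,a,A,B,C]
After op 4 (rotate(+2)): offset=5, physical=[A,B,C,D,E,F,a], logical=[F,a,A,B,C,D,E]
After op 5 (rotate(+1)): offset=6, physical=[A,B,C,D,E,F,a], logical=[a,A,B,C,D,E,F]
After op 6 (replace(2, 'd')): offset=6, physical=[A,d,C,D,E,F,a], logical=[a,A,d,C,D,E,F]
After op 7 (swap(4, 3)): offset=6, physical=[A,d,D,C,E,F,a], logical=[a,A,d,D,C,E,F]
After op 8 (rotate(+1)): offset=0, physical=[A,d,D,C,E,F,a], logical=[A,d,D,C,E,F,a]
After op 9 (rotate(-1)): offset=6, physical=[A,d,D,C,E,F,a], logical=[a,A,d,D,C,E,F]
After op 10 (replace(3, 'p')): offset=6, physical=[A,d,p,C,E,F,a], logical=[a,A,d,p,C,E,F]
After op 11 (replace(3, 'e')): offset=6, physical=[A,d,e,C,E,F,a], logical=[a,A,d,e,C,E,F]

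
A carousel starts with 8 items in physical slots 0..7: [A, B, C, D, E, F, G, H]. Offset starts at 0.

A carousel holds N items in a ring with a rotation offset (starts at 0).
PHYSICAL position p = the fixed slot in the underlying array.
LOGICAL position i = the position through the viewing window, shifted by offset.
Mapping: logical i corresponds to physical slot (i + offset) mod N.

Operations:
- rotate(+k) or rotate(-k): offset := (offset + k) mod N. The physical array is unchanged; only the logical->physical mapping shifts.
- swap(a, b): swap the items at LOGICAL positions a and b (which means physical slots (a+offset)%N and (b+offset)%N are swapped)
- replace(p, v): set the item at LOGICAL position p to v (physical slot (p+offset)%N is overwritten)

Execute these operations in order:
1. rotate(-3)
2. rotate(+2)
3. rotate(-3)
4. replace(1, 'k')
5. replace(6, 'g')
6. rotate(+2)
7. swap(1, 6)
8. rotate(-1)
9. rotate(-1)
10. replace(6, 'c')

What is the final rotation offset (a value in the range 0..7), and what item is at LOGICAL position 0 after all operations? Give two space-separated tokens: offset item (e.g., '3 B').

After op 1 (rotate(-3)): offset=5, physical=[A,B,C,D,E,F,G,H], logical=[F,G,H,A,B,C,D,E]
After op 2 (rotate(+2)): offset=7, physical=[A,B,C,D,E,F,G,H], logical=[H,A,B,C,D,E,F,G]
After op 3 (rotate(-3)): offset=4, physical=[A,B,C,D,E,F,G,H], logical=[E,F,G,H,A,B,C,D]
After op 4 (replace(1, 'k')): offset=4, physical=[A,B,C,D,E,k,G,H], logical=[E,k,G,H,A,B,C,D]
After op 5 (replace(6, 'g')): offset=4, physical=[A,B,g,D,E,k,G,H], logical=[E,k,G,H,A,B,g,D]
After op 6 (rotate(+2)): offset=6, physical=[A,B,g,D,E,k,G,H], logical=[G,H,A,B,g,D,E,k]
After op 7 (swap(1, 6)): offset=6, physical=[A,B,g,D,H,k,G,E], logical=[G,E,A,B,g,D,H,k]
After op 8 (rotate(-1)): offset=5, physical=[A,B,g,D,H,k,G,E], logical=[k,G,E,A,B,g,D,H]
After op 9 (rotate(-1)): offset=4, physical=[A,B,g,D,H,k,G,E], logical=[H,k,G,E,A,B,g,D]
After op 10 (replace(6, 'c')): offset=4, physical=[A,B,c,D,H,k,G,E], logical=[H,k,G,E,A,B,c,D]

Answer: 4 H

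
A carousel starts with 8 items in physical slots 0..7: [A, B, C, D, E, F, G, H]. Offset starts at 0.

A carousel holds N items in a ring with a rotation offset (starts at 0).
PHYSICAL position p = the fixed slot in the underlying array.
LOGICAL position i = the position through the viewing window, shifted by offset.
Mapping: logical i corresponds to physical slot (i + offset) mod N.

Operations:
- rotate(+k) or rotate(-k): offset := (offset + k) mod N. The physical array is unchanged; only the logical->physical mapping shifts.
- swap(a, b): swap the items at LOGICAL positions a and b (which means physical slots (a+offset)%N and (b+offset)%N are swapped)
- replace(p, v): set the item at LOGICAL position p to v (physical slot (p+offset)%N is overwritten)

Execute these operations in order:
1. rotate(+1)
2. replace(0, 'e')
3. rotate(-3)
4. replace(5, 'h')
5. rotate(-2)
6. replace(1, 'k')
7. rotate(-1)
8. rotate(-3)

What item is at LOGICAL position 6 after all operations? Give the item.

Answer: G

Derivation:
After op 1 (rotate(+1)): offset=1, physical=[A,B,C,D,E,F,G,H], logical=[B,C,D,E,F,G,H,A]
After op 2 (replace(0, 'e')): offset=1, physical=[A,e,C,D,E,F,G,H], logical=[e,C,D,E,F,G,H,A]
After op 3 (rotate(-3)): offset=6, physical=[A,e,C,D,E,F,G,H], logical=[G,H,A,e,C,D,E,F]
After op 4 (replace(5, 'h')): offset=6, physical=[A,e,C,h,E,F,G,H], logical=[G,H,A,e,C,h,E,F]
After op 5 (rotate(-2)): offset=4, physical=[A,e,C,h,E,F,G,H], logical=[E,F,G,H,A,e,C,h]
After op 6 (replace(1, 'k')): offset=4, physical=[A,e,C,h,E,k,G,H], logical=[E,k,G,H,A,e,C,h]
After op 7 (rotate(-1)): offset=3, physical=[A,e,C,h,E,k,G,H], logical=[h,E,k,G,H,A,e,C]
After op 8 (rotate(-3)): offset=0, physical=[A,e,C,h,E,k,G,H], logical=[A,e,C,h,E,k,G,H]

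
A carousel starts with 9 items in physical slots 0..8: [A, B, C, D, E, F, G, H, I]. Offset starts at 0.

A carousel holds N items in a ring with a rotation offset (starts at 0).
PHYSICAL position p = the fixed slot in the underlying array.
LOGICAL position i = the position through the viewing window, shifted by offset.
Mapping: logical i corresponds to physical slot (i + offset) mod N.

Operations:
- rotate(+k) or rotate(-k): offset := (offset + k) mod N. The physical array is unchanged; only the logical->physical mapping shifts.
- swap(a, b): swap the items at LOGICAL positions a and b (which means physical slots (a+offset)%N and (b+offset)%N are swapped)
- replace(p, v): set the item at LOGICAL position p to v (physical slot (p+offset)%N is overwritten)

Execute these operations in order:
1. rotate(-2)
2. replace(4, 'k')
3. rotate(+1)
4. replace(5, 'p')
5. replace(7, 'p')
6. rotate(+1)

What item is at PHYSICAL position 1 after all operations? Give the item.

Answer: B

Derivation:
After op 1 (rotate(-2)): offset=7, physical=[A,B,C,D,E,F,G,H,I], logical=[H,I,A,B,C,D,E,F,G]
After op 2 (replace(4, 'k')): offset=7, physical=[A,B,k,D,E,F,G,H,I], logical=[H,I,A,B,k,D,E,F,G]
After op 3 (rotate(+1)): offset=8, physical=[A,B,k,D,E,F,G,H,I], logical=[I,A,B,k,D,E,F,G,H]
After op 4 (replace(5, 'p')): offset=8, physical=[A,B,k,D,p,F,G,H,I], logical=[I,A,B,k,D,p,F,G,H]
After op 5 (replace(7, 'p')): offset=8, physical=[A,B,k,D,p,F,p,H,I], logical=[I,A,B,k,D,p,F,p,H]
After op 6 (rotate(+1)): offset=0, physical=[A,B,k,D,p,F,p,H,I], logical=[A,B,k,D,p,F,p,H,I]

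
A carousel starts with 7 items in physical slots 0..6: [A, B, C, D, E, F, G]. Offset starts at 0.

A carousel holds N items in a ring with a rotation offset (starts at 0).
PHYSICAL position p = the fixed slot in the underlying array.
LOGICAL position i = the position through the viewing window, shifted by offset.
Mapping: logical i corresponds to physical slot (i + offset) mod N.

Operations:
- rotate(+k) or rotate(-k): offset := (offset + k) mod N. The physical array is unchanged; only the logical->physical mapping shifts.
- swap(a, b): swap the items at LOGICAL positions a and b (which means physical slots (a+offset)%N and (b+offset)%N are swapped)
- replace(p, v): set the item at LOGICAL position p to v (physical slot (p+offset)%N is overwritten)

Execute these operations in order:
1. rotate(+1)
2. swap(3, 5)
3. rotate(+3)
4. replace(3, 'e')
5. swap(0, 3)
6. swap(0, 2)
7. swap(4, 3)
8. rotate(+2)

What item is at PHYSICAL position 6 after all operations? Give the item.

Answer: e

Derivation:
After op 1 (rotate(+1)): offset=1, physical=[A,B,C,D,E,F,G], logical=[B,C,D,E,F,G,A]
After op 2 (swap(3, 5)): offset=1, physical=[A,B,C,D,G,F,E], logical=[B,C,D,G,F,E,A]
After op 3 (rotate(+3)): offset=4, physical=[A,B,C,D,G,F,E], logical=[G,F,E,A,B,C,D]
After op 4 (replace(3, 'e')): offset=4, physical=[e,B,C,D,G,F,E], logical=[G,F,E,e,B,C,D]
After op 5 (swap(0, 3)): offset=4, physical=[G,B,C,D,e,F,E], logical=[e,F,E,G,B,C,D]
After op 6 (swap(0, 2)): offset=4, physical=[G,B,C,D,E,F,e], logical=[E,F,e,G,B,C,D]
After op 7 (swap(4, 3)): offset=4, physical=[B,G,C,D,E,F,e], logical=[E,F,e,B,G,C,D]
After op 8 (rotate(+2)): offset=6, physical=[B,G,C,D,E,F,e], logical=[e,B,G,C,D,E,F]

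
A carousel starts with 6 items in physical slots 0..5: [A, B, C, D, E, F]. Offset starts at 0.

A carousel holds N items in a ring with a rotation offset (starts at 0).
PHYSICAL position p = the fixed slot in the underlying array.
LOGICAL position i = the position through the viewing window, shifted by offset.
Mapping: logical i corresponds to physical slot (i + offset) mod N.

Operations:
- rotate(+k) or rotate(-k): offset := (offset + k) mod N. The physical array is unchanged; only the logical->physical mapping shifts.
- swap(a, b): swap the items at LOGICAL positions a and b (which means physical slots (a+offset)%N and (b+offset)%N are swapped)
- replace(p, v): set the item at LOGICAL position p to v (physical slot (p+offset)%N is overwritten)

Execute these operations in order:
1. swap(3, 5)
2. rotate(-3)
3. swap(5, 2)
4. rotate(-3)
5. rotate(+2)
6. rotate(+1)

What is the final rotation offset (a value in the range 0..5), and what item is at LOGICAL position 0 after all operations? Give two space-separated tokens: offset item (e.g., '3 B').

After op 1 (swap(3, 5)): offset=0, physical=[A,B,C,F,E,D], logical=[A,B,C,F,E,D]
After op 2 (rotate(-3)): offset=3, physical=[A,B,C,F,E,D], logical=[F,E,D,A,B,C]
After op 3 (swap(5, 2)): offset=3, physical=[A,B,D,F,E,C], logical=[F,E,C,A,B,D]
After op 4 (rotate(-3)): offset=0, physical=[A,B,D,F,E,C], logical=[A,B,D,F,E,C]
After op 5 (rotate(+2)): offset=2, physical=[A,B,D,F,E,C], logical=[D,F,E,C,A,B]
After op 6 (rotate(+1)): offset=3, physical=[A,B,D,F,E,C], logical=[F,E,C,A,B,D]

Answer: 3 F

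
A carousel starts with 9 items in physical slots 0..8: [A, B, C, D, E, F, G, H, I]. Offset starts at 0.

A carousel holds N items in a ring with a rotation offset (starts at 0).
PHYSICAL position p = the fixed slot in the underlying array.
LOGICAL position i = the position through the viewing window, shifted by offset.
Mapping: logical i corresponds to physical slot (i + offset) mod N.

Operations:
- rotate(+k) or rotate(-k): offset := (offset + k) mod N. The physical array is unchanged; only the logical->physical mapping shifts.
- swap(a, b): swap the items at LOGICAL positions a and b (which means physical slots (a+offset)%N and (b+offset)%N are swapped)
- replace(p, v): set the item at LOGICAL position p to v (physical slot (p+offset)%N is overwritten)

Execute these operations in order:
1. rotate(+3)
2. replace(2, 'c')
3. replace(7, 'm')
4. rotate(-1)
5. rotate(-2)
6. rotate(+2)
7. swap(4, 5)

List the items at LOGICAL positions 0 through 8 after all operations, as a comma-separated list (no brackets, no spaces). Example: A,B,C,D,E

After op 1 (rotate(+3)): offset=3, physical=[A,B,C,D,E,F,G,H,I], logical=[D,E,F,G,H,I,A,B,C]
After op 2 (replace(2, 'c')): offset=3, physical=[A,B,C,D,E,c,G,H,I], logical=[D,E,c,G,H,I,A,B,C]
After op 3 (replace(7, 'm')): offset=3, physical=[A,m,C,D,E,c,G,H,I], logical=[D,E,c,G,H,I,A,m,C]
After op 4 (rotate(-1)): offset=2, physical=[A,m,C,D,E,c,G,H,I], logical=[C,D,E,c,G,H,I,A,m]
After op 5 (rotate(-2)): offset=0, physical=[A,m,C,D,E,c,G,H,I], logical=[A,m,C,D,E,c,G,H,I]
After op 6 (rotate(+2)): offset=2, physical=[A,m,C,D,E,c,G,H,I], logical=[C,D,E,c,G,H,I,A,m]
After op 7 (swap(4, 5)): offset=2, physical=[A,m,C,D,E,c,H,G,I], logical=[C,D,E,c,H,G,I,A,m]

Answer: C,D,E,c,H,G,I,A,m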